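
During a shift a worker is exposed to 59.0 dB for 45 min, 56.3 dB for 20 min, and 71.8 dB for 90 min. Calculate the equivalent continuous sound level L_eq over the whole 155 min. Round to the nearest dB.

70 dB

Weight each interval's intensity by its duration and average over T = 155 min:
Σ tᵢ·10^(Lᵢ/10) = 45·10^(59.0/10) + 20·10^(56.3/10) + 90·10^(71.8/10) = 1.406e+09.
L_eq = 10·log₁₀(1.406e+09/155) = 69.58 dB.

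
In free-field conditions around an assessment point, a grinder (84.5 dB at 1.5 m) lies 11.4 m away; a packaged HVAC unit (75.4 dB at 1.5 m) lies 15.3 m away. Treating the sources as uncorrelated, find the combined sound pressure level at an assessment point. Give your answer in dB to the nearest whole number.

67 dB

Apply inverse-square spreading to bring every level to the receiver, then sum 10^(L/10).
grinder: 84.5 − 20·log₁₀(11.4/1.5) = 84.5 − 17.62 = 66.88 dB.
packaged HVAC unit: 75.4 − 20·log₁₀(15.3/1.5) = 75.4 − 20.17 = 55.23 dB.
Σ 10^(L/10) = 5.213e+06 → L_total = 10·log₁₀(5.213e+06) = 67.17 dB.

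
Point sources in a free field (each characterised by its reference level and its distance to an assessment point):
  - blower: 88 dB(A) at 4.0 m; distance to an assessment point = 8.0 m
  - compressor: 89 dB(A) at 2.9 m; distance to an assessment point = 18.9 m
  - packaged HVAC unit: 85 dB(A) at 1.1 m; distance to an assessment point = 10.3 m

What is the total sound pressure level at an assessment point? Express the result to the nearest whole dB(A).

First find each source's level at the receiver (point-source: −20·log₁₀(r/r_ref)), then combine on an intensity basis.
blower: 88 − 20·log₁₀(8.0/4.0) = 88 − 6.02 = 81.98 dB(A).
compressor: 89 − 20·log₁₀(18.9/2.9) = 89 − 16.28 = 72.72 dB(A).
packaged HVAC unit: 85 − 20·log₁₀(10.3/1.1) = 85 − 19.43 = 65.57 dB(A).
Σ 10^(L/10) = 1.800e+08 → L_total = 10·log₁₀(1.800e+08) = 82.55 dB(A).

83 dB(A)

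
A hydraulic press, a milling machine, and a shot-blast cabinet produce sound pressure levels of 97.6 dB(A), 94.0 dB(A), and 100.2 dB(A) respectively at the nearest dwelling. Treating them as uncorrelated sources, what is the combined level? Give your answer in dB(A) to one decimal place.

102.7 dB(A)

For uncorrelated sources the intensities add, so convert each level to linear form, sum, and take 10·log₁₀ of the total.
Σ 10^(L/10) = 10^(97.6/10) + 10^(94.0/10) + 10^(100.2/10) = 1.874e+10.
L_total = 10·log₁₀(1.874e+10) = 102.73 dB(A).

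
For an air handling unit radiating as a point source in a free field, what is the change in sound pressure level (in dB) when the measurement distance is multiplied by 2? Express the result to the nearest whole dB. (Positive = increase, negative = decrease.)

-6 dB

With spherical spreading the level changes by −20·log₁₀(r₂/r₁).
ΔL = −20·log₁₀(2) = -6.02 dB.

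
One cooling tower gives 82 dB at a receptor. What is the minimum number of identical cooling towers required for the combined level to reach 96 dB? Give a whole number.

N identical sources give L₁ + 10·log₁₀ N, so require 10·log₁₀ N ≥ 96 − 82 = 14.0 dB.
N ≥ 10^(14.0/10) = 25.119, so N = 26.

26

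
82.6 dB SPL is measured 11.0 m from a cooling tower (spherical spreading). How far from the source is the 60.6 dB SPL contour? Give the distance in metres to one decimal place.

138.5 m

Point-source spreading drops the level by 20·log₁₀(r₂/r₁); inverting, r₂/r₁ = 10^(ΔL/20).
r₂ = 11.0·10^((82.6−60.6)/20) = 11.0·10^(22.0/20) = 138.48 m.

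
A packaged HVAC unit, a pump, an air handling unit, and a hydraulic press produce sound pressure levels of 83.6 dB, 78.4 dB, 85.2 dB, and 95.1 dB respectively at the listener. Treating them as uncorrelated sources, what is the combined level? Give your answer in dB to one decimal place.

Incoherent sources combine by intensity addition: L_total = 10·log₁₀(Σ 10^(L_i/10)).
Σ 10^(L/10) = 10^(83.6/10) + 10^(78.4/10) + 10^(85.2/10) + 10^(95.1/10) = 3.865e+09.
L_total = 10·log₁₀(3.865e+09) = 95.87 dB.

95.9 dB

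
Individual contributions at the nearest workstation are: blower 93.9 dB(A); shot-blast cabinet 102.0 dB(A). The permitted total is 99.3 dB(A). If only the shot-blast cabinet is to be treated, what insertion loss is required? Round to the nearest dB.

4 dB

Fixed contribution from the other source: Σ 10^(L/10) = 10^(93.9/10) = 2.455e+09 (93.90 dB(A)).
To meet 99.3 dB(A) overall, the treated shot-blast cabinet may contribute at most 10^(99.3/10) − 2.455e+09 = 6.057e+09, i.e. 97.82 dB(A).
Required insertion loss = 102.0 − 97.82 = 4.18 dB.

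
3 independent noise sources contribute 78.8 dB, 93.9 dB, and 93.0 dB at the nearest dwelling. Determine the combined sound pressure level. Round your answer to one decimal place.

96.6 dB

For uncorrelated sources the intensities add, so convert each level to linear form, sum, and take 10·log₁₀ of the total.
Σ 10^(L/10) = 10^(78.8/10) + 10^(93.9/10) + 10^(93.0/10) = 4.526e+09.
L_total = 10·log₁₀(4.526e+09) = 96.56 dB.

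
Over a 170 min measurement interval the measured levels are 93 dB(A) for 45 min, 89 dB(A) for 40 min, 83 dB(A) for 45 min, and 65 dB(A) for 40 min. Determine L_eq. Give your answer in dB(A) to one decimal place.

88.9 dB(A)

The energy average is taken in the linear domain: L_eq = 10·log₁₀[(Σ tᵢ·10^(Lᵢ/10))/T], T = 170 min.
Σ tᵢ·10^(Lᵢ/10) = 45·10^(93/10) + 40·10^(89/10) + 45·10^(83/10) + 40·10^(65/10) = 1.307e+11.
L_eq = 10·log₁₀(1.307e+11/170) = 88.86 dB(A).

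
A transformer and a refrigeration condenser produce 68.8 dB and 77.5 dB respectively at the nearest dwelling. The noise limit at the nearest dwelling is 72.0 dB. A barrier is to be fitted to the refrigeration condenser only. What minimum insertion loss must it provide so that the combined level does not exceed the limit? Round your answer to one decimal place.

8.3 dB

Fixed contribution from the other source: Σ 10^(L/10) = 10^(68.8/10) = 7.586e+06 (68.80 dB).
The limit corresponds to 10^(72.0/10) = 1.585e+07; subtracting the fixed part leaves 8.263e+06 for the refrigeration condenser, i.e. 69.17 dB.
So the refrigeration condenser must be reduced from 77.5 to 69.17 dB: IL = 8.33 dB.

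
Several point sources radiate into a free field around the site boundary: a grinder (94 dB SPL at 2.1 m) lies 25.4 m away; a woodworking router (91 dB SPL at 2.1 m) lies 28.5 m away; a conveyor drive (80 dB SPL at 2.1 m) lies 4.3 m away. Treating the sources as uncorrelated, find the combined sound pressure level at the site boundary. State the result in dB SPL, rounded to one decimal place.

Apply inverse-square spreading to bring every level to the receiver, then sum 10^(L/10).
grinder: 94 − 20·log₁₀(25.4/2.1) = 94 − 21.65 = 72.35 dB SPL.
woodworking router: 91 − 20·log₁₀(28.5/2.1) = 91 − 22.65 = 68.35 dB SPL.
conveyor drive: 80 − 20·log₁₀(4.3/2.1) = 80 − 6.22 = 73.78 dB SPL.
Σ 10^(L/10) = 4.786e+07 → L_total = 10·log₁₀(4.786e+07) = 76.80 dB SPL.

76.8 dB SPL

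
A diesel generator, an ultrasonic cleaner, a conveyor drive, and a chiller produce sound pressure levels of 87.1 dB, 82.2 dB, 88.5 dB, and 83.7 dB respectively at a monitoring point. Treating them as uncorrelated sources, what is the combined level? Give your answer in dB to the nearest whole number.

92 dB

Incoherent sources combine by intensity addition: L_total = 10·log₁₀(Σ 10^(L_i/10)).
Σ 10^(L/10) = 10^(87.1/10) + 10^(82.2/10) + 10^(88.5/10) + 10^(83.7/10) = 1.621e+09.
L_total = 10·log₁₀(1.621e+09) = 92.10 dB.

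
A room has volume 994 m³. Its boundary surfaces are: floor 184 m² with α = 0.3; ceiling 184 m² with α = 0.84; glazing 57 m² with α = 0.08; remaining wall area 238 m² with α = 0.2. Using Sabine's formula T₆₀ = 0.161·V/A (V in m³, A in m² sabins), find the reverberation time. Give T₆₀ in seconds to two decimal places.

0.61 s

A = Σ Sᵢαᵢ = 184·0.3 + 184·0.84 + 57·0.08 + 238·0.2 = 261.92 m².
T₆₀ = 0.161·V/A = 0.161·994/261.92 = 0.611 s.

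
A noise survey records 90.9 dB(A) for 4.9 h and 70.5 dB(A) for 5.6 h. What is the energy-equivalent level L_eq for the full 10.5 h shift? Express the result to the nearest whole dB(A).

88 dB(A)

L_eq = 10·log₁₀[(1/T)·Σ tᵢ·10^(Lᵢ/10)] with T = 10.5 h.
Σ tᵢ·10^(Lᵢ/10) = 4.9·10^(90.9/10) + 5.6·10^(70.5/10) = 6.091e+09.
L_eq = 10·log₁₀(6.091e+09/10.5) = 87.64 dB(A).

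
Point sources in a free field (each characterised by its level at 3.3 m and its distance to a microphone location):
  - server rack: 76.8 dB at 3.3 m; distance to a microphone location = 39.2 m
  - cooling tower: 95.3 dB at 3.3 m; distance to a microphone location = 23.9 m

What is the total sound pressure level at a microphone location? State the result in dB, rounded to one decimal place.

First find each source's level at the receiver (point-source: −20·log₁₀(r/r_ref)), then combine on an intensity basis.
server rack: 76.8 − 20·log₁₀(39.2/3.3) = 76.8 − 21.50 = 55.30 dB.
cooling tower: 95.3 − 20·log₁₀(23.9/3.3) = 95.3 − 17.20 = 78.10 dB.
Σ 10^(L/10) = 6.494e+07 → L_total = 10·log₁₀(6.494e+07) = 78.13 dB.

78.1 dB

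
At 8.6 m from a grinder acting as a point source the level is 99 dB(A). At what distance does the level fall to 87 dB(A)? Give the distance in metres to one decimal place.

34.2 m

The 12.0 dB drop corresponds to a distance ratio of 10^(12.0/20) for a point source.
r₂ = 8.6·10^((99−87)/20) = 8.6·10^(12.0/20) = 34.24 m.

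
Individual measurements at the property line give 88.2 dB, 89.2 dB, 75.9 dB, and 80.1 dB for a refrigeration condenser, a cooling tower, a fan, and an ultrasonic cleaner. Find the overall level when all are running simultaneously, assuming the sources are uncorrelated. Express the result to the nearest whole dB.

92 dB

Incoherent sources combine by intensity addition: L_total = 10·log₁₀(Σ 10^(L_i/10)).
Σ 10^(L/10) = 10^(88.2/10) + 10^(89.2/10) + 10^(75.9/10) + 10^(80.1/10) = 1.634e+09.
L_total = 10·log₁₀(1.634e+09) = 92.13 dB.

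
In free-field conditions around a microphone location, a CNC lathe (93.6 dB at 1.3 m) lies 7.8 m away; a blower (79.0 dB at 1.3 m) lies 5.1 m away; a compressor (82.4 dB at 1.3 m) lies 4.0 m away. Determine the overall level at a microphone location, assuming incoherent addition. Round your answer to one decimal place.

Propagate each source to the receiver with L = L_ref − 20·log₁₀(r/r_ref), then add intensities.
CNC lathe: 93.6 − 20·log₁₀(7.8/1.3) = 93.6 − 15.56 = 78.04 dB.
blower: 79.0 − 20·log₁₀(5.1/1.3) = 79.0 − 11.87 = 67.13 dB.
compressor: 82.4 − 20·log₁₀(4.0/1.3) = 82.4 − 9.76 = 72.64 dB.
Σ 10^(L/10) = 8.715e+07 → L_total = 10·log₁₀(8.715e+07) = 79.40 dB.

79.4 dB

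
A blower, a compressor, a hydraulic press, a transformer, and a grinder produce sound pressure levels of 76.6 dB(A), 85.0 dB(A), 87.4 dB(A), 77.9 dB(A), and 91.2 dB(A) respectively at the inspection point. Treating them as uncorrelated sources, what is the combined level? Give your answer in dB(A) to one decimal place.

93.6 dB(A)

For uncorrelated sources the intensities add, so convert each level to linear form, sum, and take 10·log₁₀ of the total.
Σ 10^(L/10) = 10^(76.6/10) + 10^(85.0/10) + 10^(87.4/10) + 10^(77.9/10) + 10^(91.2/10) = 2.291e+09.
L_total = 10·log₁₀(2.291e+09) = 93.60 dB(A).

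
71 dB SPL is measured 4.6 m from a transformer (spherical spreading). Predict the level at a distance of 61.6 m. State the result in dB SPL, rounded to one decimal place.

For a point source, L₂ = L₁ − 20·log₁₀(r₂/r₁).
L₂ = 71 − 20·log₁₀(61.6/4.6) = 71 − 22.536 = 48.46 dB SPL.

48.5 dB SPL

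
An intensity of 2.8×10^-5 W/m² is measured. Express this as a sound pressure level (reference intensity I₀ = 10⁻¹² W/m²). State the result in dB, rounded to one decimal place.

Dividing by I₀ shifts the exponent by 12: I/I₀ = 2.8×10^7.
L = 10·(0.4472 + 7) = 74.47 dB.

74.5 dB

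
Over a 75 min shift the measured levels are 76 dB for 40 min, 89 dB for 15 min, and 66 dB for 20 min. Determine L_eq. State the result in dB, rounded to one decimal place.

82.6 dB

Weight each interval's intensity by its duration and average over T = 75 min:
Σ tᵢ·10^(Lᵢ/10) = 40·10^(76/10) + 15·10^(89/10) + 20·10^(66/10) = 1.359e+10.
L_eq = 10·log₁₀(1.359e+10/75) = 82.58 dB.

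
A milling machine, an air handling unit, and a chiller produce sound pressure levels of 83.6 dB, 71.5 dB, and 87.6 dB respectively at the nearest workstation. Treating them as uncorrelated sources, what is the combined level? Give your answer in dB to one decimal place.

89.1 dB

Incoherent sources combine by intensity addition: L_total = 10·log₁₀(Σ 10^(L_i/10)).
Σ 10^(L/10) = 10^(83.6/10) + 10^(71.5/10) + 10^(87.6/10) = 8.187e+08.
L_total = 10·log₁₀(8.187e+08) = 89.13 dB.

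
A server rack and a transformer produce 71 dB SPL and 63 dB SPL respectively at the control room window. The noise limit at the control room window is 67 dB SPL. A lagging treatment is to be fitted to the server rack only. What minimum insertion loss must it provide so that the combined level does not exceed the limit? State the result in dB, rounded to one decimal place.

6.2 dB

Everything except the server rack sums to 10^(63/10) = 1.995e+06 in linear terms, 63.00 dB SPL.
To meet 67 dB SPL overall, the treated server rack may contribute at most 10^(67/10) − 1.995e+06 = 3.017e+06, i.e. 64.80 dB SPL.
So the server rack must be reduced from 71 to 64.80 dB SPL: IL = 6.20 dB.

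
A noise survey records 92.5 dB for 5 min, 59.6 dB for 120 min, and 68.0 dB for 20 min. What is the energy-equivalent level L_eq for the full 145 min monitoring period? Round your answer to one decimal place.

78.0 dB

L_eq = 10·log₁₀[(1/T)·Σ tᵢ·10^(Lᵢ/10)] with T = 145 min.
Σ tᵢ·10^(Lᵢ/10) = 5·10^(92.5/10) + 120·10^(59.6/10) + 20·10^(68.0/10) = 9.127e+09.
L_eq = 10·log₁₀(9.127e+09/145) = 77.99 dB.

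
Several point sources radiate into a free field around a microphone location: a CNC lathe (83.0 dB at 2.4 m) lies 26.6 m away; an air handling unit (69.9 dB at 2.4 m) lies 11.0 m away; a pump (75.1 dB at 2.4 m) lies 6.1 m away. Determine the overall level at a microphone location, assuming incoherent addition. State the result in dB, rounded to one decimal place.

Apply inverse-square spreading to bring every level to the receiver, then sum 10^(L/10).
CNC lathe: 83.0 − 20·log₁₀(26.6/2.4) = 83.0 − 20.89 = 62.11 dB.
air handling unit: 69.9 − 20·log₁₀(11.0/2.4) = 69.9 − 13.22 = 56.68 dB.
pump: 75.1 − 20·log₁₀(6.1/2.4) = 75.1 − 8.10 = 67.00 dB.
Σ 10^(L/10) = 7.099e+06 → L_total = 10·log₁₀(7.099e+06) = 68.51 dB.

68.5 dB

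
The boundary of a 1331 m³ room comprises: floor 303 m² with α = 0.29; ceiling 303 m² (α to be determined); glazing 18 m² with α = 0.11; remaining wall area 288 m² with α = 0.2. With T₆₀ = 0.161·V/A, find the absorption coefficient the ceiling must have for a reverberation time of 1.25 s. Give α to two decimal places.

0.08

From T₆₀ = 0.161·V/A, the target T₆₀ = 1.25 s needs A = 0.161·1331/1.25 = 171.43 m².
Absorption from the other surfaces = 303·0.29 + 18·0.11 + 288·0.2 = 147.45 m², so the ceiling must supply 23.98 m² over 303 m².
α = 23.98/303 = 0.079.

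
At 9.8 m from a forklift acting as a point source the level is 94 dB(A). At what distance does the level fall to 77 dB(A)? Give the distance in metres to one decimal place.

The 17.0 dB drop corresponds to a distance ratio of 10^(17.0/20) for a point source.
r₂ = 9.8·10^((94−77)/20) = 9.8·10^(17.0/20) = 69.38 m.

69.4 m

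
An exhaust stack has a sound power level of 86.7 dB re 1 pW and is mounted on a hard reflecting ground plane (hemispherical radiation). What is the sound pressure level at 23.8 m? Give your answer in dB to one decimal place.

51.2 dB

L_p = L_w − 10·log₁₀(2π·r²) with r = 23.8 m.
2π·r² = 3559 m², 10·log₁₀ of that is 35.513 dB.
L_p = 86.7 − 35.513 = 51.19 dB.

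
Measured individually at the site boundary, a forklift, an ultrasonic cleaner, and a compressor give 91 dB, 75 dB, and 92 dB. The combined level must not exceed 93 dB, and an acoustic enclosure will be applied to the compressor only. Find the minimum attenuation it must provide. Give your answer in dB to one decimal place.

3.5 dB

Fixed contribution from the other sources: Σ 10^(L/10) = 10^(91/10) + 10^(75/10) = 1.291e+09 (91.11 dB).
To meet 93 dB overall, the treated compressor may contribute at most 10^(93/10) − 1.291e+09 = 7.047e+08, i.e. 88.48 dB.
So the compressor must be reduced from 92 to 88.48 dB: IL = 3.52 dB.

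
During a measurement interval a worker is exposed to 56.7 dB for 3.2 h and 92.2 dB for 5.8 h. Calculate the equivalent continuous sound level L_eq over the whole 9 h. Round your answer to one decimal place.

L_eq = 10·log₁₀[(1/T)·Σ tᵢ·10^(Lᵢ/10)] with T = 9 h.
Σ tᵢ·10^(Lᵢ/10) = 3.2·10^(56.7/10) + 5.8·10^(92.2/10) = 9.627e+09.
L_eq = 10·log₁₀(9.627e+09/9) = 90.29 dB.

90.3 dB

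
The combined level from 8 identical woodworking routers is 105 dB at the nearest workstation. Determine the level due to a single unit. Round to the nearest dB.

8 equal contributions raise the level by 10·log₁₀ 8 = 9.031 dB, so each unit alone gives 105 − 9.031.

96 dB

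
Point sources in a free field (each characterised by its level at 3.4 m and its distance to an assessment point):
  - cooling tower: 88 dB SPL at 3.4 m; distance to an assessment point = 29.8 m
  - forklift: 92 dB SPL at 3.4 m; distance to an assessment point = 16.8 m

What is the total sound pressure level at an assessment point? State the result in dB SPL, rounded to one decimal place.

First find each source's level at the receiver (point-source: −20·log₁₀(r/r_ref)), then combine on an intensity basis.
cooling tower: 88 − 20·log₁₀(29.8/3.4) = 88 − 18.85 = 69.15 dB SPL.
forklift: 92 − 20·log₁₀(16.8/3.4) = 92 − 13.88 = 78.12 dB SPL.
Σ 10^(L/10) = 7.313e+07 → L_total = 10·log₁₀(7.313e+07) = 78.64 dB SPL.

78.6 dB SPL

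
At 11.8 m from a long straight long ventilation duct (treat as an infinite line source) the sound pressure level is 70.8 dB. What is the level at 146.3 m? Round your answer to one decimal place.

59.9 dB

For a line source, L₂ = L₁ − 10·log₁₀(r₂/r₁).
L₂ = 70.8 − 10·log₁₀(146.3/11.8) = 70.8 − 10.934 = 59.87 dB.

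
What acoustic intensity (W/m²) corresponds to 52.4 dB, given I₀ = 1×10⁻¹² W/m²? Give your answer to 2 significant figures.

1.7e-07 W/m²

L = 10·log₁₀(I/I₀) ⇒ I = I₀·10^(L/10) = 10⁻¹² × 10^5.24.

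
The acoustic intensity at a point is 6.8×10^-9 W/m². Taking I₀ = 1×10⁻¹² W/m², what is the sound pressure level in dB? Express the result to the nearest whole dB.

38 dB

L = 10·log₁₀(I/I₀) = 10·log₁₀(6.8×10^-9/10⁻¹²) = 10·log₁₀(6.8×10^3).
L = 10·(0.8325 + 3) = 38.33 dB.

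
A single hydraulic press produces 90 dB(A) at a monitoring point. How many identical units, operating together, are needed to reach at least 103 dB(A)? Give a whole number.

N identical sources give L₁ + 10·log₁₀ N, so require 10·log₁₀ N ≥ 103 − 90 = 13.0 dB.
N ≥ 10^(13.0/10) = 19.953, so N = 20.

20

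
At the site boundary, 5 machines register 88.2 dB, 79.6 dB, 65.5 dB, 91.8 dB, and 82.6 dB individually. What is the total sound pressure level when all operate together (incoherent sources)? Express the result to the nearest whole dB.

For uncorrelated sources the intensities add, so convert each level to linear form, sum, and take 10·log₁₀ of the total.
Σ 10^(L/10) = 10^(88.2/10) + 10^(79.6/10) + 10^(65.5/10) + 10^(91.8/10) + 10^(82.6/10) = 2.451e+09.
L_total = 10·log₁₀(2.451e+09) = 93.89 dB.

94 dB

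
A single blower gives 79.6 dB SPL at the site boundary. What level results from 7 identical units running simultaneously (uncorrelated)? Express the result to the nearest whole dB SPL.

88 dB SPL

N identical incoherent sources raise the level by 10·log₁₀ N.
L_total = 79.6 + 10·log₁₀(7) = 79.6 + 8.451 = 88.05 dB SPL.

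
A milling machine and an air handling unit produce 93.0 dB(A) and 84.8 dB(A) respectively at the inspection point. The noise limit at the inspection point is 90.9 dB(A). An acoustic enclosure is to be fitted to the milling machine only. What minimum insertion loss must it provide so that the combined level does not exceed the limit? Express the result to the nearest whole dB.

3 dB

Everything except the milling machine sums to 10^(84.8/10) = 3.020e+08 in linear terms, 84.80 dB(A).
The limit corresponds to 10^(90.9/10) = 1.230e+09; subtracting the fixed part leaves 9.283e+08 for the milling machine, i.e. 89.68 dB(A).
So the milling machine must be reduced from 93.0 to 89.68 dB(A): IL = 3.32 dB.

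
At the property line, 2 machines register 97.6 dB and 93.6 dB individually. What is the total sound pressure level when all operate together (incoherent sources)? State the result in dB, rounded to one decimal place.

99.1 dB

For uncorrelated sources the intensities add, so convert each level to linear form, sum, and take 10·log₁₀ of the total.
Σ 10^(L/10) = 10^(97.6/10) + 10^(93.6/10) = 8.045e+09.
L_total = 10·log₁₀(8.045e+09) = 99.06 dB.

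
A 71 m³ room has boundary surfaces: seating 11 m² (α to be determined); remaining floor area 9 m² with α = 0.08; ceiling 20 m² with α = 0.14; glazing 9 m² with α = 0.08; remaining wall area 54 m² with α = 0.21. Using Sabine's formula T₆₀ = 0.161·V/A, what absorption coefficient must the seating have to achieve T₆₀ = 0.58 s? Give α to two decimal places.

A = 0.161·V/T₆₀ = 0.161·71/0.58 = 19.71 m² sabins.
Absorption from the other surfaces = 9·0.08 + 20·0.14 + 9·0.08 + 54·0.21 = 15.58 m², so the seating must supply 4.13 m² over 11 m².
α = 4.13/11 = 0.375.

0.38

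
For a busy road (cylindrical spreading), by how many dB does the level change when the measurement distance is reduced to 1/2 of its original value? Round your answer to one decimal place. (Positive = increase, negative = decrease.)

+3.0 dB

Line-source spreading: ΔL = −10·log₁₀(r₂/r₁).
ΔL = −10·log₁₀(0.5) = +3.01 dB.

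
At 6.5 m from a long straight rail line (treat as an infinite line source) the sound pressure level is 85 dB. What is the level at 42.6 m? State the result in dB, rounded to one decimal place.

76.8 dB

For a line source, L₂ = L₁ − 10·log₁₀(r₂/r₁).
L₂ = 85 − 10·log₁₀(42.6/6.5) = 85 − 8.165 = 76.84 dB.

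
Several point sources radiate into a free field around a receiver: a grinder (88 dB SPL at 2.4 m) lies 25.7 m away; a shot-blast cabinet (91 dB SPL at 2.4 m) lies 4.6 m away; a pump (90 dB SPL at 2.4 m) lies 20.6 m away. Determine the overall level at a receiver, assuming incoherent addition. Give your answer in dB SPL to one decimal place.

Propagate each source to the receiver with L = L_ref − 20·log₁₀(r/r_ref), then add intensities.
grinder: 88 − 20·log₁₀(25.7/2.4) = 88 − 20.59 = 67.41 dB SPL.
shot-blast cabinet: 91 − 20·log₁₀(4.6/2.4) = 91 − 5.65 = 85.35 dB SPL.
pump: 90 − 20·log₁₀(20.6/2.4) = 90 − 18.67 = 71.33 dB SPL.
Σ 10^(L/10) = 3.618e+08 → L_total = 10·log₁₀(3.618e+08) = 85.58 dB SPL.

85.6 dB SPL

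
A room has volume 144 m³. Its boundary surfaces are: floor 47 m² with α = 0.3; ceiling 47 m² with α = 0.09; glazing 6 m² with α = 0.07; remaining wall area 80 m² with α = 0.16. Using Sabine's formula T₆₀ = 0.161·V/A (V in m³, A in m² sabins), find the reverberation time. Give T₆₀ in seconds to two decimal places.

A = Σ Sᵢαᵢ = 47·0.3 + 47·0.09 + 6·0.07 + 80·0.16 = 31.55 m².
T₆₀ = 0.161 × 144 / 31.55 = 0.735 s.

0.73 s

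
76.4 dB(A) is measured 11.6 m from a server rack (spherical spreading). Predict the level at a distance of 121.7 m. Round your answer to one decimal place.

For a point source, L₂ = L₁ − 20·log₁₀(r₂/r₁).
L₂ = 76.4 − 20·log₁₀(121.7/11.6) = 76.4 − 20.417 = 55.98 dB(A).

56.0 dB(A)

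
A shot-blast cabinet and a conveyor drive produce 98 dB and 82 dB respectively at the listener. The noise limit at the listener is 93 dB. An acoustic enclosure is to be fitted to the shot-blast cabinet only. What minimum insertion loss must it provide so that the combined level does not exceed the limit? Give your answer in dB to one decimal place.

5.4 dB

The untreated sources together contribute 10^(82/10) = 1.585e+08, i.e. 82.00 dB.
To meet 93 dB overall, the treated shot-blast cabinet may contribute at most 10^(93/10) − 1.585e+08 = 1.837e+09, i.e. 92.64 dB.
Required insertion loss = 98 − 92.64 = 5.36 dB.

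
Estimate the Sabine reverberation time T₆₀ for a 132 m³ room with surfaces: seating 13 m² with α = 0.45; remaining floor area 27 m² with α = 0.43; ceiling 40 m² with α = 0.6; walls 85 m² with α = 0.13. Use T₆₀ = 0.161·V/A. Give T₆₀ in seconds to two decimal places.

Summing Sᵢαᵢ: 13·0.45 + 27·0.43 + 40·0.6 + 85·0.13 = 52.51 m².
T₆₀ = 0.161·V/A = 0.161·132/52.51 = 0.405 s.

0.40 s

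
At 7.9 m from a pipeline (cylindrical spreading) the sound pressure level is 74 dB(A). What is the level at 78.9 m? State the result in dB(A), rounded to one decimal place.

For a line source, L₂ = L₁ − 10·log₁₀(r₂/r₁).
L₂ = 74 − 10·log₁₀(78.9/7.9) = 74 − 9.994 = 64.01 dB(A).

64.0 dB(A)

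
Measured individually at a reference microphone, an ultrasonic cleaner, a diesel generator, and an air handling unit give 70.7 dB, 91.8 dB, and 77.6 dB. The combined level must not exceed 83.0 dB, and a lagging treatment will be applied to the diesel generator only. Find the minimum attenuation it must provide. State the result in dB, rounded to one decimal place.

Fixed contribution from the other sources: Σ 10^(L/10) = 10^(70.7/10) + 10^(77.6/10) = 6.929e+07 (78.41 dB).
To meet 83.0 dB overall, the treated diesel generator may contribute at most 10^(83.0/10) − 6.929e+07 = 1.302e+08, i.e. 81.15 dB.
So the diesel generator must be reduced from 91.8 to 81.15 dB: IL = 10.65 dB.

10.7 dB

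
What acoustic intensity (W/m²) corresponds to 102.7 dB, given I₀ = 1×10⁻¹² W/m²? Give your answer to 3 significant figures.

0.0186 W/m²

L = 10·log₁₀(I/I₀) ⇒ I = I₀·10^(L/10) = 10⁻¹² × 10^10.27.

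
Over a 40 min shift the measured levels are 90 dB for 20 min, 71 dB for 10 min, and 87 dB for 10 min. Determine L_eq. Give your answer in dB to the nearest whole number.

88 dB

Weight each interval's intensity by its duration and average over T = 40 min:
Σ tᵢ·10^(Lᵢ/10) = 20·10^(90/10) + 10·10^(71/10) + 10·10^(87/10) = 2.514e+10.
L_eq = 10·log₁₀(2.514e+10/40) = 87.98 dB.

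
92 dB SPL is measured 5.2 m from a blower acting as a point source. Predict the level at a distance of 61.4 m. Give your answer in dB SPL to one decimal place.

70.6 dB SPL

For a point source, L₂ = L₁ − 20·log₁₀(r₂/r₁).
L₂ = 92 − 20·log₁₀(61.4/5.2) = 92 − 21.443 = 70.56 dB SPL.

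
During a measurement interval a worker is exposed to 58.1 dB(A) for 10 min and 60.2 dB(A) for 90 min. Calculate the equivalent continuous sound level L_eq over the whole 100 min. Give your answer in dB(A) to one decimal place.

60.0 dB(A)

Weight each interval's intensity by its duration and average over T = 100 min:
Σ tᵢ·10^(Lᵢ/10) = 10·10^(58.1/10) + 90·10^(60.2/10) = 1.007e+08.
L_eq = 10·log₁₀(1.007e+08/100) = 60.03 dB(A).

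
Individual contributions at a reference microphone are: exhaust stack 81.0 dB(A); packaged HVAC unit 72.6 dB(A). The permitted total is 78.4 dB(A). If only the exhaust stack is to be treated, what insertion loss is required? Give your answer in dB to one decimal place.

3.9 dB

Everything except the exhaust stack sums to 10^(72.6/10) = 1.820e+07 in linear terms, 72.60 dB(A).
To meet 78.4 dB(A) overall, the treated exhaust stack may contribute at most 10^(78.4/10) − 1.820e+07 = 5.099e+07, i.e. 77.07 dB(A).
So the exhaust stack must be reduced from 81.0 to 77.07 dB(A): IL = 3.93 dB.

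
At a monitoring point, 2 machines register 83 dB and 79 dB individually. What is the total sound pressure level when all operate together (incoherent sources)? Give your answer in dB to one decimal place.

For uncorrelated sources the intensities add, so convert each level to linear form, sum, and take 10·log₁₀ of the total.
Σ 10^(L/10) = 10^(83/10) + 10^(79/10) = 2.790e+08.
L_total = 10·log₁₀(2.790e+08) = 84.46 dB.

84.5 dB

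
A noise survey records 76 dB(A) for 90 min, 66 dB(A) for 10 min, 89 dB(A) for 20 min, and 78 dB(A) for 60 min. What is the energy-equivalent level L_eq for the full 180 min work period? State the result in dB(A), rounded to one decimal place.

The energy average is taken in the linear domain: L_eq = 10·log₁₀[(Σ tᵢ·10^(Lᵢ/10))/T], T = 180 min.
Σ tᵢ·10^(Lᵢ/10) = 90·10^(76/10) + 10·10^(66/10) + 20·10^(89/10) + 60·10^(78/10) = 2.330e+10.
L_eq = 10·log₁₀(2.330e+10/180) = 81.12 dB(A).

81.1 dB(A)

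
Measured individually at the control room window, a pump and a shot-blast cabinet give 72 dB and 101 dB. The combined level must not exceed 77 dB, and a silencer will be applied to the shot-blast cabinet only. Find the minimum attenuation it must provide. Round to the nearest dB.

26 dB

Everything except the shot-blast cabinet sums to 10^(72/10) = 1.585e+07 in linear terms, 72.00 dB.
To meet 77 dB overall, the treated shot-blast cabinet may contribute at most 10^(77/10) − 1.585e+07 = 3.427e+07, i.e. 75.35 dB.
Required insertion loss = 101 − 75.35 = 25.65 dB.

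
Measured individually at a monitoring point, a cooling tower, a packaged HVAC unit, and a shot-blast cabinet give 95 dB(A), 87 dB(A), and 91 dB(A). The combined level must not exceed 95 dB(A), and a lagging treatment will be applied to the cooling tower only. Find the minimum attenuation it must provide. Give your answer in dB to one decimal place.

3.5 dB

The untreated sources together contribute 10^(87/10) + 10^(91/10) = 1.760e+09, i.e. 92.46 dB(A).
To meet 95 dB(A) overall, the treated cooling tower may contribute at most 10^(95/10) − 1.760e+09 = 1.402e+09, i.e. 91.47 dB(A).
Required insertion loss = 95 − 91.47 = 3.53 dB.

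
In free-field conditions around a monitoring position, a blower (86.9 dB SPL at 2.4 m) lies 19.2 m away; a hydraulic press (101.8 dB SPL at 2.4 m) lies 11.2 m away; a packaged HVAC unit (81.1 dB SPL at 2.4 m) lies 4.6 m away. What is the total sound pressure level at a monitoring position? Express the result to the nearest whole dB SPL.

Apply inverse-square spreading to bring every level to the receiver, then sum 10^(L/10).
blower: 86.9 − 20·log₁₀(19.2/2.4) = 86.9 − 18.06 = 68.84 dB SPL.
hydraulic press: 101.8 − 20·log₁₀(11.2/2.4) = 101.8 − 13.38 = 88.42 dB SPL.
packaged HVAC unit: 81.1 − 20·log₁₀(4.6/2.4) = 81.1 − 5.65 = 75.45 dB SPL.
Σ 10^(L/10) = 7.377e+08 → L_total = 10·log₁₀(7.377e+08) = 88.68 dB SPL.

89 dB SPL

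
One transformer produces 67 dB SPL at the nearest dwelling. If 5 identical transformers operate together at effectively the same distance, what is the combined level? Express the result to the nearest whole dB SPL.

74 dB SPL

L_total = L₁ + 10·log₁₀ N for N identical incoherent sources.
L_total = 67 + 10·log₁₀(5) = 67 + 6.990 = 73.99 dB SPL.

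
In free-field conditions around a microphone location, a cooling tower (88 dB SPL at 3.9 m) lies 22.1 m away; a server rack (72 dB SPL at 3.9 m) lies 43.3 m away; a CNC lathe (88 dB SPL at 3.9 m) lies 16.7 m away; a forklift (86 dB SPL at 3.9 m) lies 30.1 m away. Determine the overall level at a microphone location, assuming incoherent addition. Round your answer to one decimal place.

First find each source's level at the receiver (point-source: −20·log₁₀(r/r_ref)), then combine on an intensity basis.
cooling tower: 88 − 20·log₁₀(22.1/3.9) = 88 − 15.07 = 72.93 dB SPL.
server rack: 72 − 20·log₁₀(43.3/3.9) = 72 − 20.91 = 51.09 dB SPL.
CNC lathe: 88 − 20·log₁₀(16.7/3.9) = 88 − 12.63 = 75.37 dB SPL.
forklift: 86 − 20·log₁₀(30.1/3.9) = 86 − 17.75 = 68.25 dB SPL.
Σ 10^(L/10) = 6.087e+07 → L_total = 10·log₁₀(6.087e+07) = 77.84 dB SPL.

77.8 dB SPL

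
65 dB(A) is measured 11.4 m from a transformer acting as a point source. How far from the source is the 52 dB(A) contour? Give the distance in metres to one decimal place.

50.9 m

Point-source spreading drops the level by 20·log₁₀(r₂/r₁); inverting, r₂/r₁ = 10^(ΔL/20).
r₂ = 11.4·10^((65−52)/20) = 11.4·10^(13.0/20) = 50.92 m.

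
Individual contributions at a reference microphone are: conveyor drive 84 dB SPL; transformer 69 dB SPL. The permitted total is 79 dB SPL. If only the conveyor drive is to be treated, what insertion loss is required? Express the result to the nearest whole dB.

The untreated sources together contribute 10^(69/10) = 7.943e+06, i.e. 69.00 dB SPL.
To meet 79 dB SPL overall, the treated conveyor drive may contribute at most 10^(79/10) − 7.943e+06 = 7.149e+07, i.e. 78.54 dB SPL.
Required insertion loss = 84 − 78.54 = 5.46 dB.

5 dB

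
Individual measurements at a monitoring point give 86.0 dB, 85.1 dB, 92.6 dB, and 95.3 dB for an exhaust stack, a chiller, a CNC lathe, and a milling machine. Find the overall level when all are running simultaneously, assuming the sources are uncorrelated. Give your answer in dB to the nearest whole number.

98 dB

For uncorrelated sources the intensities add, so convert each level to linear form, sum, and take 10·log₁₀ of the total.
Σ 10^(L/10) = 10^(86.0/10) + 10^(85.1/10) + 10^(92.6/10) + 10^(95.3/10) = 5.930e+09.
L_total = 10·log₁₀(5.930e+09) = 97.73 dB.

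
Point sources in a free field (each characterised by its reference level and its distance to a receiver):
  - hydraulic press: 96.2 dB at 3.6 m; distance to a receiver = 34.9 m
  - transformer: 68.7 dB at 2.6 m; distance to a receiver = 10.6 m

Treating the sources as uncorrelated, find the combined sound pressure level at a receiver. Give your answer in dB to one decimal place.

76.5 dB

Propagate each source to the receiver with L = L_ref − 20·log₁₀(r/r_ref), then add intensities.
hydraulic press: 96.2 − 20·log₁₀(34.9/3.6) = 96.2 − 19.73 = 76.47 dB.
transformer: 68.7 − 20·log₁₀(10.6/2.6) = 68.7 − 12.21 = 56.49 dB.
Σ 10^(L/10) = 4.480e+07 → L_total = 10·log₁₀(4.480e+07) = 76.51 dB.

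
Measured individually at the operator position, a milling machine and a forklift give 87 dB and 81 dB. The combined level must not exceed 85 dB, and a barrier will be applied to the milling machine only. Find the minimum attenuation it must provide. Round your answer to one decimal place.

4.2 dB

The untreated sources together contribute 10^(81/10) = 1.259e+08, i.e. 81.00 dB.
To meet 85 dB overall, the treated milling machine may contribute at most 10^(85/10) − 1.259e+08 = 1.903e+08, i.e. 82.80 dB.
Required insertion loss = 87 − 82.80 = 4.20 dB.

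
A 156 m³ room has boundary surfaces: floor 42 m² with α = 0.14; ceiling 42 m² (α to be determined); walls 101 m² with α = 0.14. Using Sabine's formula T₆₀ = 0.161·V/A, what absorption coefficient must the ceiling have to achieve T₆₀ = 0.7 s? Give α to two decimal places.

Required total absorption A = 0.161·156/0.7 = 35.88 m².
Absorption from the other surfaces = 42·0.14 + 101·0.14 = 20.02 m², so the ceiling must supply 15.86 m² over 42 m².
α = 15.86/42 = 0.378.

0.38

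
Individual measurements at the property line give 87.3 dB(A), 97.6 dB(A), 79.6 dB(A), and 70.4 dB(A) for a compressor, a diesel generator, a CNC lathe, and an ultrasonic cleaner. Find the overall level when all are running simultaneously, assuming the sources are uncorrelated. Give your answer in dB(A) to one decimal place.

Incoherent sources combine by intensity addition: L_total = 10·log₁₀(Σ 10^(L_i/10)).
Σ 10^(L/10) = 10^(87.3/10) + 10^(97.6/10) + 10^(79.6/10) + 10^(70.4/10) = 6.394e+09.
L_total = 10·log₁₀(6.394e+09) = 98.06 dB(A).

98.1 dB(A)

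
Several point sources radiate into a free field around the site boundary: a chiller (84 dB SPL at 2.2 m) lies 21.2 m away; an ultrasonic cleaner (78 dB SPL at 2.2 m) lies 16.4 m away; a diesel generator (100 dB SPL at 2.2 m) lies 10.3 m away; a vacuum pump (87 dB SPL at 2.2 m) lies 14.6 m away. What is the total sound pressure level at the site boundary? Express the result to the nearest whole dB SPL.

87 dB SPL

First find each source's level at the receiver (point-source: −20·log₁₀(r/r_ref)), then combine on an intensity basis.
chiller: 84 − 20·log₁₀(21.2/2.2) = 84 − 19.68 = 64.32 dB SPL.
ultrasonic cleaner: 78 − 20·log₁₀(16.4/2.2) = 78 − 17.45 = 60.55 dB SPL.
diesel generator: 100 − 20·log₁₀(10.3/2.2) = 100 − 13.41 = 86.59 dB SPL.
vacuum pump: 87 − 20·log₁₀(14.6/2.2) = 87 − 16.44 = 70.56 dB SPL.
Σ 10^(L/10) = 4.714e+08 → L_total = 10·log₁₀(4.714e+08) = 86.73 dB SPL.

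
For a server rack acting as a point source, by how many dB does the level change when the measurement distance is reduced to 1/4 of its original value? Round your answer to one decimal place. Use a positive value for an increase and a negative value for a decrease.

Point-source spreading: ΔL = −20·log₁₀(r₂/r₁).
ΔL = −20·log₁₀(0.25) = +12.04 dB.

+12.0 dB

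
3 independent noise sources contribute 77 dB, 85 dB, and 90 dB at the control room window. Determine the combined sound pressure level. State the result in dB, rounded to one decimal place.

For uncorrelated sources the intensities add, so convert each level to linear form, sum, and take 10·log₁₀ of the total.
Σ 10^(L/10) = 10^(77/10) + 10^(85/10) + 10^(90/10) = 1.366e+09.
L_total = 10·log₁₀(1.366e+09) = 91.36 dB.

91.4 dB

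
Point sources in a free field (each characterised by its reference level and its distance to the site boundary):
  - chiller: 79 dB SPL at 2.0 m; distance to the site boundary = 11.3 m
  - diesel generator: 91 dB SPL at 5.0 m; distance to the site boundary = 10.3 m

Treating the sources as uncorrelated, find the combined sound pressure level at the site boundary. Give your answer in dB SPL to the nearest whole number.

85 dB SPL

Apply inverse-square spreading to bring every level to the receiver, then sum 10^(L/10).
chiller: 79 − 20·log₁₀(11.3/2.0) = 79 − 15.04 = 63.96 dB SPL.
diesel generator: 91 − 20·log₁₀(10.3/5.0) = 91 − 6.28 = 84.72 dB SPL.
Σ 10^(L/10) = 2.992e+08 → L_total = 10·log₁₀(2.992e+08) = 84.76 dB SPL.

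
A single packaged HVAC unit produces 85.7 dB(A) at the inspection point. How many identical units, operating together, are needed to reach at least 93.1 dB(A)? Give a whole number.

N identical sources give L₁ + 10·log₁₀ N, so require 10·log₁₀ N ≥ 93.1 − 85.7 = 7.4 dB.
N ≥ 10^(7.4/10) = 5.495, so N = 6.

6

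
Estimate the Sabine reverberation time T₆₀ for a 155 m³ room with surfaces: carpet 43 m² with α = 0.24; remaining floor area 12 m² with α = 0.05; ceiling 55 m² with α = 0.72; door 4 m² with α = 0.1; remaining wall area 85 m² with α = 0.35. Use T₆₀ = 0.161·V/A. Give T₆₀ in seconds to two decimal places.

0.31 s

Total absorption A = 43·0.24 + 12·0.05 + 55·0.72 + 4·0.1 + 85·0.35 = 80.67 m² sabins.
T₆₀ = 0.161·V/A = 0.161·155/80.67 = 0.309 s.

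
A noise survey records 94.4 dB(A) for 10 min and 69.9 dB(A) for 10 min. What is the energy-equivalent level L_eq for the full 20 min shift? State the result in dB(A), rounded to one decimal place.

91.4 dB(A)

L_eq = 10·log₁₀[(1/T)·Σ tᵢ·10^(Lᵢ/10)] with T = 20 min.
Σ tᵢ·10^(Lᵢ/10) = 10·10^(94.4/10) + 10·10^(69.9/10) = 2.764e+10.
L_eq = 10·log₁₀(2.764e+10/20) = 91.41 dB(A).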